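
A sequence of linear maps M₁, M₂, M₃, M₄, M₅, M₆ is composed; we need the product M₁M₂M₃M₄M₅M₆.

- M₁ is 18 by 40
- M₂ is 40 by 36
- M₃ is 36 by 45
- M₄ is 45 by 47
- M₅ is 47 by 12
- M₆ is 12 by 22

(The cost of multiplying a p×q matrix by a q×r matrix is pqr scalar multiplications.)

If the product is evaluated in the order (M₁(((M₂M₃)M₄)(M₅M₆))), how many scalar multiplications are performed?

(M₂M₃): 40×36 by 36×45 → 40×45, cost 40·36·45 = 64800
((M₂M₃)M₄): 40×45 by 45×47 → 40×47, cost 40·45·47 = 84600; cumulative 149400
(M₅M₆): 47×12 by 12×22 → 47×22, cost 47·12·22 = 12408
(((M₂M₃)M₄)(M₅M₆)): 40×47 by 47×22 → 40×22, cost 40·47·22 = 41360; cumulative 203168
(M₁(((M₂M₃)M₄)(M₅M₆))): 18×40 by 40×22 → 18×22, cost 18·40·22 = 15840; cumulative 219008
Total: 219008 scalar multiplications.

219008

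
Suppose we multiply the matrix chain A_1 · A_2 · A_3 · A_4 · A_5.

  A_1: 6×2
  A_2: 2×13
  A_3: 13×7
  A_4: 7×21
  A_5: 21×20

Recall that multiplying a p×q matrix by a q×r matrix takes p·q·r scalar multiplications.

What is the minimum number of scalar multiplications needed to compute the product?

Adjacent pairs: A_1A_2 = 6·2·13 = 156; A_2A_3 = 2·13·7 = 182; A_3A_4 = 13·7·21 = 1911; A_4A_5 = 7·21·20 = 2940.
Length 3: A_1..A_3: k=1: 0+182+6·2·7=266; k=2: 156+0+6·13·7=702 → min 266 | A_2..A_4: k=2: 0+1911+2·13·21=2457; k=3: 182+0+2·7·21=476 → min 476 | A_3..A_5: k=3: 0+2940+13·7·20=4760; k=4: 1911+0+13·21·20=7371 → min 4760.
Length 4: A_1..A_4: k=1: 0+476+6·2·21=728; k=2: 156+1911+6·13·21=3705; k=3: 266+0+6·7·21=1148 → min 728 | A_2..A_5: k=2: 0+4760+2·13·20=5280; k=3: 182+2940+2·7·20=3402; k=4: 476+0+2·21·20=1316 → min 1316.
Length 5: A_1..A_5: k=1: 0+1316+6·2·20=1556; k=2: 156+4760+6·13·20=6476; k=3: 266+2940+6·7·20=4046; k=4: 728+0+6·21·20=3248 → min 1556.
Optimal order: (A_1 · (((A_2 · A_3) · A_4) · A_5)) with cost 1556.

1556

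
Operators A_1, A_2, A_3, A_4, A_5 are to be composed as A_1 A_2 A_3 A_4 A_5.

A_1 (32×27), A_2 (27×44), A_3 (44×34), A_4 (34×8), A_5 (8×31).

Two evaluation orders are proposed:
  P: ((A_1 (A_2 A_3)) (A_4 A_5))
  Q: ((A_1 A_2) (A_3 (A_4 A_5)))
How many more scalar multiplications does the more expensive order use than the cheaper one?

Order P = ((A_1 (A_2 A_3)) (A_4 A_5)): (A_2 A_3): 27×44 by 44×34 → 27×34, cost 27·44·34 = 40392; (A_1 (A_2 A_3)): 32×27 by 27×34 → 32×34, cost 32·27·34 = 29376; cumulative 69768; (A_4 A_5): 34×8 by 8×31 → 34×31, cost 34·8·31 = 8432; ((A_1 (A_2 A_3)) (A_4 A_5)): 32×34 by 34×31 → 32×31, cost 32·34·31 = 33728; cumulative 111928. Total 111928.
Order Q = ((A_1 A_2) (A_3 (A_4 A_5))): (A_1 A_2): 32×27 by 27×44 → 32×44, cost 32·27·44 = 38016; (A_4 A_5): 34×8 by 8×31 → 34×31, cost 34·8·31 = 8432; (A_3 (A_4 A_5)): 44×34 by 34×31 → 44×31, cost 44·34·31 = 46376; cumulative 54808; ((A_1 A_2) (A_3 (A_4 A_5))): 32×44 by 44×31 → 32×31, cost 32·44·31 = 43648; cumulative 136472. Total 136472.
Difference: |111928 − 136472| = 24544.

24544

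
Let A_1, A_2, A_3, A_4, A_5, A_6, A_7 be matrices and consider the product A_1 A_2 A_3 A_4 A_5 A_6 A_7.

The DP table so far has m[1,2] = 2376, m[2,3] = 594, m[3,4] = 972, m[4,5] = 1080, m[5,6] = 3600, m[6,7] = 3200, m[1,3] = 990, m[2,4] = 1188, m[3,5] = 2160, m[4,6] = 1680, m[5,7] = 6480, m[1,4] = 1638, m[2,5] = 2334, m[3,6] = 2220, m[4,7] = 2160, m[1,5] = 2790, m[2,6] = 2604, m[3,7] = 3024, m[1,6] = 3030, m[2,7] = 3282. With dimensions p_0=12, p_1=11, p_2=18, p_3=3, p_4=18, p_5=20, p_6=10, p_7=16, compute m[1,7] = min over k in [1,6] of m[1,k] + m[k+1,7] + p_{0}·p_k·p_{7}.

3726

m[1,7] = min over k∈[1,6] of m[1,k]+m[k+1,7]+p_{0}·p_k·p_{7}.
k=1: 0 + 3282 + 12·11·16 = 5394; k=2: 2376 + 3024 + 12·18·16 = 8856; k=3: 990 + 2160 + 12·3·16 = 3726; k=4: 1638 + 6480 + 12·18·16 = 11574; k=5: 2790 + 3200 + 12·20·16 = 9830; k=6: 3030 + 0 + 12·10·16 = 4950.
Minimum: 3726 at k=3.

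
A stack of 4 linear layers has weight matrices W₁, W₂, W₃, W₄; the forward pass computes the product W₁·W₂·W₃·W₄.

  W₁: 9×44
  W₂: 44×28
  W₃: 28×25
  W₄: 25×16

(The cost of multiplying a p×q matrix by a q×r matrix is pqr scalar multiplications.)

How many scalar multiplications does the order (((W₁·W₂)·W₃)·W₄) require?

(W₁·W₂): 9×44 by 44×28 → 9×28, cost 9·44·28 = 11088
((W₁·W₂)·W₃): 9×28 by 28×25 → 9×25, cost 9·28·25 = 6300; cumulative 17388
(((W₁·W₂)·W₃)·W₄): 9×25 by 25×16 → 9×16, cost 9·25·16 = 3600; cumulative 20988
Total: 20988 scalar multiplications.

20988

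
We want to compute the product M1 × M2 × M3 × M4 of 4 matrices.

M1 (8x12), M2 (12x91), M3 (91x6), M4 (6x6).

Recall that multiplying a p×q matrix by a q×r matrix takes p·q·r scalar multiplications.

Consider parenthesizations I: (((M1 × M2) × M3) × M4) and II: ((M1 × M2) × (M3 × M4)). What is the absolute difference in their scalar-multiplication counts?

Order I = (((M1 × M2) × M3) × M4): (M1 × M2): 8×12 by 12×91 → 8×91, cost 8·12·91 = 8736; ((M1 × M2) × M3): 8×91 by 91×6 → 8×6, cost 8·91·6 = 4368; cumulative 13104; (((M1 × M2) × M3) × M4): 8×6 by 6×6 → 8×6, cost 8·6·6 = 288; cumulative 13392. Total 13392.
Order II = ((M1 × M2) × (M3 × M4)): (M1 × M2): 8×12 by 12×91 → 8×91, cost 8·12·91 = 8736; (M3 × M4): 91×6 by 6×6 → 91×6, cost 91·6·6 = 3276; ((M1 × M2) × (M3 × M4)): 8×91 by 91×6 → 8×6, cost 8·91·6 = 4368; cumulative 16380. Total 16380.
Difference: |13392 − 16380| = 2988.

2988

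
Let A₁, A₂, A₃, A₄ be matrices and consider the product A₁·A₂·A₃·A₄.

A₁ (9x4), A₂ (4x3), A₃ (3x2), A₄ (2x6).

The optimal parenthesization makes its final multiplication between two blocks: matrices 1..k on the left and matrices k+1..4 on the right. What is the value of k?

Adjacent pairs: A₁A₂ = 9·4·3 = 108; A₂A₃ = 4·3·2 = 24; A₃A₄ = 3·2·6 = 36.
Length 3: A₁..A₃: k=1: 0+24+9·4·2=96; k=2: 108+0+9·3·2=162 → min 96 | A₂..A₄: k=2: 0+36+4·3·6=108; k=3: 24+0+4·2·6=72 → min 72.
Top-level splits: k=1: (A₁..A₁)·(A₂..A₄) → 0+72+9·4·6 = 288; k=2: (A₁..A₂)·(A₃..A₄) → 108+36+9·3·6 = 306; k=3: (A₁..A₃)·(A₄..A₄) → 96+0+9·2·6 = 204.
Best split is after A₃, i.e. k = 3.

3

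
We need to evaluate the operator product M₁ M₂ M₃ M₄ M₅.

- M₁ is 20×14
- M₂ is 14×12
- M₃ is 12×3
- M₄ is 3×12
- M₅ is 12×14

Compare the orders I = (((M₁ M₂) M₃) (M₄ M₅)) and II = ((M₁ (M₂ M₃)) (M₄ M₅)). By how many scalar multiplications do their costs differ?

Order I = (((M₁ M₂) M₃) (M₄ M₅)): (M₁ M₂): 20×14 by 14×12 → 20×12, cost 20·14·12 = 3360; ((M₁ M₂) M₃): 20×12 by 12×3 → 20×3, cost 20·12·3 = 720; cumulative 4080; (M₄ M₅): 3×12 by 12×14 → 3×14, cost 3·12·14 = 504; (((M₁ M₂) M₃) (M₄ M₅)): 20×3 by 3×14 → 20×14, cost 20·3·14 = 840; cumulative 5424. Total 5424.
Order II = ((M₁ (M₂ M₃)) (M₄ M₅)): (M₂ M₃): 14×12 by 12×3 → 14×3, cost 14·12·3 = 504; (M₁ (M₂ M₃)): 20×14 by 14×3 → 20×3, cost 20·14·3 = 840; cumulative 1344; (M₄ M₅): 3×12 by 12×14 → 3×14, cost 3·12·14 = 504; ((M₁ (M₂ M₃)) (M₄ M₅)): 20×3 by 3×14 → 20×14, cost 20·3·14 = 840; cumulative 2688. Total 2688.
Difference: |5424 − 2688| = 2736.

2736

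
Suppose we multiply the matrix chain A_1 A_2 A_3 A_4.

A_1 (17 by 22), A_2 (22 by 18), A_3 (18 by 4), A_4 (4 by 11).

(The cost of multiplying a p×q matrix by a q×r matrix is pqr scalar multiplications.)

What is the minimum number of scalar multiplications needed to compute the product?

3828

Adjacent pairs: A_1A_2 = 17·22·18 = 6732; A_2A_3 = 22·18·4 = 1584; A_3A_4 = 18·4·11 = 792.
Length 3: A_1..A_3: k=1: 0+1584+17·22·4=3080; k=2: 6732+0+17·18·4=7956 → min 3080 | A_2..A_4: k=2: 0+792+22·18·11=5148; k=3: 1584+0+22·4·11=2552 → min 2552.
Length 4: A_1..A_4: k=1: 0+2552+17·22·11=6666; k=2: 6732+792+17·18·11=10890; k=3: 3080+0+17·4·11=3828 → min 3828.
Optimal order: ((A_1 (A_2 A_3)) A_4) with cost 3828.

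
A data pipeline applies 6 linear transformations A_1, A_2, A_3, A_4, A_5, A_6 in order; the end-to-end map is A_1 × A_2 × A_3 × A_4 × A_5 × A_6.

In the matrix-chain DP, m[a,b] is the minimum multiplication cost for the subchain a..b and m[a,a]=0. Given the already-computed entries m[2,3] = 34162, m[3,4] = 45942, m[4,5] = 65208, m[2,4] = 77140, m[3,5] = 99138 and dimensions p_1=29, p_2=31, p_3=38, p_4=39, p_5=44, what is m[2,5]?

m[2,5] = min over k∈[2,4] of m[2,k]+m[k+1,5]+p_{1}·p_k·p_{5}.
k=2: 0 + 99138 + 29·31·44 = 138694; k=3: 34162 + 65208 + 29·38·44 = 147858; k=4: 77140 + 0 + 29·39·44 = 126904.
Minimum: 126904 at k=4.

126904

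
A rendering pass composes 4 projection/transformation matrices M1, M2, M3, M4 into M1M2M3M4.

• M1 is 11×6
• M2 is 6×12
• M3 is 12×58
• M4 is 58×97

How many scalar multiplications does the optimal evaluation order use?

Adjacent pairs: M1M2 = 11·6·12 = 792; M2M3 = 6·12·58 = 4176; M3M4 = 12·58·97 = 67512.
Length 3: M1..M3: k=1: 0+4176+11·6·58=8004; k=2: 792+0+11·12·58=8448 → min 8004 | M2..M4: k=2: 0+67512+6·12·97=74496; k=3: 4176+0+6·58·97=37932 → min 37932.
Length 4: M1..M4: k=1: 0+37932+11·6·97=44334; k=2: 792+67512+11·12·97=81108; k=3: 8004+0+11·58·97=69890 → min 44334.
Optimal order: (M1((M2M3)M4)) with cost 44334.

44334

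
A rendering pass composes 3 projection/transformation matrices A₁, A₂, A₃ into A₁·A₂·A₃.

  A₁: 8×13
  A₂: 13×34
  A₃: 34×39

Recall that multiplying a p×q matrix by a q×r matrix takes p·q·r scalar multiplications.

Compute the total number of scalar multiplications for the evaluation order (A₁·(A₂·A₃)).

(A₂·A₃): 13×34 by 34×39 → 13×39, cost 13·34·39 = 17238
(A₁·(A₂·A₃)): 8×13 by 13×39 → 8×39, cost 8·13·39 = 4056; cumulative 21294
Total: 21294 scalar multiplications.

21294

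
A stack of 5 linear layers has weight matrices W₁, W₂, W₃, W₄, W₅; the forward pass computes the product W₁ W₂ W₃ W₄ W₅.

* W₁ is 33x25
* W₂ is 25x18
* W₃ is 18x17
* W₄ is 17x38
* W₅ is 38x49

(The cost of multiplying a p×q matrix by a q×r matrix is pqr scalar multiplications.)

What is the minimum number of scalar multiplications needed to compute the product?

80818

Adjacent pairs: W₁W₂ = 33·25·18 = 14850; W₂W₃ = 25·18·17 = 7650; W₃W₄ = 18·17·38 = 11628; W₄W₅ = 17·38·49 = 31654.
Length 3: W₁..W₃: k=1: 0+7650+33·25·17=21675; k=2: 14850+0+33·18·17=24948 → min 21675 | W₂..W₄: k=2: 0+11628+25·18·38=28728; k=3: 7650+0+25·17·38=23800 → min 23800 | W₃..W₅: k=3: 0+31654+18·17·49=46648; k=4: 11628+0+18·38·49=45144 → min 45144.
Length 4: W₁..W₄: k=1: 0+23800+33·25·38=55150; k=2: 14850+11628+33·18·38=49050; k=3: 21675+0+33·17·38=42993 → min 42993 | W₂..W₅: k=2: 0+45144+25·18·49=67194; k=3: 7650+31654+25·17·49=60129; k=4: 23800+0+25·38·49=70350 → min 60129.
Length 5: W₁..W₅: k=1: 0+60129+33·25·49=100554; k=2: 14850+45144+33·18·49=89100; k=3: 21675+31654+33·17·49=80818; k=4: 42993+0+33·38·49=104439 → min 80818.
Optimal order: ((W₁ (W₂ W₃)) (W₄ W₅)) with cost 80818.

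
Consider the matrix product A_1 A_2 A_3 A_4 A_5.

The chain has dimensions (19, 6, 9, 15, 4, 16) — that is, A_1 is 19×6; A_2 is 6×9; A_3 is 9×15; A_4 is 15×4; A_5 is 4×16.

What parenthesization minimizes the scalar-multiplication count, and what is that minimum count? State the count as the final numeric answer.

2428

Adjacent pairs: A_1A_2 = 19·6·9 = 1026; A_2A_3 = 6·9·15 = 810; A_3A_4 = 9·15·4 = 540; A_4A_5 = 15·4·16 = 960.
Length 3: A_1..A_3: k=1: 0+810+19·6·15=2520; k=2: 1026+0+19·9·15=3591 → min 2520 | A_2..A_4: k=2: 0+540+6·9·4=756; k=3: 810+0+6·15·4=1170 → min 756 | A_3..A_5: k=3: 0+960+9·15·16=3120; k=4: 540+0+9·4·16=1116 → min 1116.
Length 4: A_1..A_4: k=1: 0+756+19·6·4=1212; k=2: 1026+540+19·9·4=2250; k=3: 2520+0+19·15·4=3660 → min 1212 | A_2..A_5: k=2: 0+1116+6·9·16=1980; k=3: 810+960+6·15·16=3210; k=4: 756+0+6·4·16=1140 → min 1140.
Length 5: A_1..A_5: k=1: 0+1140+19·6·16=2964; k=2: 1026+1116+19·9·16=4878; k=3: 2520+960+19·15·16=8040; k=4: 1212+0+19·4·16=2428 → min 2428.
Optimal parenthesization: ((A_1 (A_2 (A_3 A_4))) A_5) with cost 2428.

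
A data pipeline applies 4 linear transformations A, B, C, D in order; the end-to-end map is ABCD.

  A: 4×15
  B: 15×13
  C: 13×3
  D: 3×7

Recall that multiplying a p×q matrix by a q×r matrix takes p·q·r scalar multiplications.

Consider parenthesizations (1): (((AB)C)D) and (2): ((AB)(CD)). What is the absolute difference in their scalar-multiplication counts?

397

Order (1) = (((AB)C)D): (AB): 4×15 by 15×13 → 4×13, cost 4·15·13 = 780; ((AB)C): 4×13 by 13×3 → 4×3, cost 4·13·3 = 156; cumulative 936; (((AB)C)D): 4×3 by 3×7 → 4×7, cost 4·3·7 = 84; cumulative 1020. Total 1020.
Order (2) = ((AB)(CD)): (AB): 4×15 by 15×13 → 4×13, cost 4·15·13 = 780; (CD): 13×3 by 3×7 → 13×7, cost 13·3·7 = 273; ((AB)(CD)): 4×13 by 13×7 → 4×7, cost 4·13·7 = 364; cumulative 1417. Total 1417.
Difference: |1020 − 1417| = 397.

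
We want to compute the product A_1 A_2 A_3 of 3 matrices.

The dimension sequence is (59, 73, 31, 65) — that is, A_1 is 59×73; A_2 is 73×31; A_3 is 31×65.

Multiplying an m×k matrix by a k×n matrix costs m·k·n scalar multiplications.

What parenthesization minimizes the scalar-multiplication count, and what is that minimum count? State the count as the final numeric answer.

(A_1 (A_2 A_3)): cost 427050.
((A_1 A_2) A_3): cost 252402.
Optimal: ((A_1 A_2) A_3) with cost 252402.

252402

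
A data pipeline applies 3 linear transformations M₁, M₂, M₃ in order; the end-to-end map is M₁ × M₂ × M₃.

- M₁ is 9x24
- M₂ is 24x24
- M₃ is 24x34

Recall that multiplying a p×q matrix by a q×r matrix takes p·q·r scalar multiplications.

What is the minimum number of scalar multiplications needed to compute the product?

12528

Order (M₁ × (M₂ × M₃)): (M₂ × M₃): 24×24 by 24×34 → 24×34, cost 24·24·34 = 19584; (M₁ × (M₂ × M₃)): 9×24 by 24×34 → 9×34, cost 9·24·34 = 7344; cumulative 26928. Total 26928.
Order ((M₁ × M₂) × M₃): (M₁ × M₂): 9×24 by 24×24 → 9×24, cost 9·24·24 = 5184; ((M₁ × M₂) × M₃): 9×24 by 24×34 → 9×34, cost 9·24·34 = 7344; cumulative 12528. Total 12528.
Minimum: 12528.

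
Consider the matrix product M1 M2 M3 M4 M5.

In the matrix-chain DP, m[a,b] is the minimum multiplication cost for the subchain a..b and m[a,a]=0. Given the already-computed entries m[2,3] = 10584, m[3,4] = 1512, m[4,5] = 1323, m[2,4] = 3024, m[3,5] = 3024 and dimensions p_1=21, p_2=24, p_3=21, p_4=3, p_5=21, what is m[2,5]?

4347

m[2,5] = min over k∈[2,4] of m[2,k]+m[k+1,5]+p_{1}·p_k·p_{5}.
k=2: 0 + 3024 + 21·24·21 = 13608; k=3: 10584 + 1323 + 21·21·21 = 21168; k=4: 3024 + 0 + 21·3·21 = 4347.
Minimum: 4347 at k=4.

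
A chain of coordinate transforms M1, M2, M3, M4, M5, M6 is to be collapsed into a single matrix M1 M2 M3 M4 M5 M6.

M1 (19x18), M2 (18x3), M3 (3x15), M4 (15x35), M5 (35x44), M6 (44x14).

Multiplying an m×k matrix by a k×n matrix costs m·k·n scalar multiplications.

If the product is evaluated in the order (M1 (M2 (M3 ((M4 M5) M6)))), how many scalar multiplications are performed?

38514

(M4 M5): 15×35 by 35×44 → 15×44, cost 15·35·44 = 23100
((M4 M5) M6): 15×44 by 44×14 → 15×14, cost 15·44·14 = 9240; cumulative 32340
(M3 ((M4 M5) M6)): 3×15 by 15×14 → 3×14, cost 3·15·14 = 630; cumulative 32970
(M2 (M3 ((M4 M5) M6))): 18×3 by 3×14 → 18×14, cost 18·3·14 = 756; cumulative 33726
(M1 (M2 (M3 ((M4 M5) M6)))): 19×18 by 18×14 → 19×14, cost 19·18·14 = 4788; cumulative 38514
Total: 38514 scalar multiplications.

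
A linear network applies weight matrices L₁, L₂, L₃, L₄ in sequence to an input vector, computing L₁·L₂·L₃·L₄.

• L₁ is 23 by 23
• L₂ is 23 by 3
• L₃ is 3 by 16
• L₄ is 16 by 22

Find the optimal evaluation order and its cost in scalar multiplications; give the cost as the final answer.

4161

Adjacent pairs: L₁L₂ = 23·23·3 = 1587; L₂L₃ = 23·3·16 = 1104; L₃L₄ = 3·16·22 = 1056.
Length 3: L₁..L₃: k=1: 0+1104+23·23·16=9568; k=2: 1587+0+23·3·16=2691 → min 2691 | L₂..L₄: k=2: 0+1056+23·3·22=2574; k=3: 1104+0+23·16·22=9200 → min 2574.
Length 4: L₁..L₄: k=1: 0+2574+23·23·22=14212; k=2: 1587+1056+23·3·22=4161; k=3: 2691+0+23·16·22=10787 → min 4161.
Optimal parenthesization: ((L₁·L₂)·(L₃·L₄)) with cost 4161.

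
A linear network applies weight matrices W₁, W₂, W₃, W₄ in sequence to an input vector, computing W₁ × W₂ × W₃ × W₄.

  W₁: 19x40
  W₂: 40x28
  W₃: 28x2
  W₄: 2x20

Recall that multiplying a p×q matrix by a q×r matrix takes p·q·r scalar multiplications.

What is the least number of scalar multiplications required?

Adjacent pairs: W₁W₂ = 19·40·28 = 21280; W₂W₃ = 40·28·2 = 2240; W₃W₄ = 28·2·20 = 1120.
Length 3: W₁..W₃: k=1: 0+2240+19·40·2=3760; k=2: 21280+0+19·28·2=22344 → min 3760 | W₂..W₄: k=2: 0+1120+40·28·20=23520; k=3: 2240+0+40·2·20=3840 → min 3840.
Length 4: W₁..W₄: k=1: 0+3840+19·40·20=19040; k=2: 21280+1120+19·28·20=33040; k=3: 3760+0+19·2·20=4520 → min 4520.
Optimal order: ((W₁ × (W₂ × W₃)) × W₄) with cost 4520.

4520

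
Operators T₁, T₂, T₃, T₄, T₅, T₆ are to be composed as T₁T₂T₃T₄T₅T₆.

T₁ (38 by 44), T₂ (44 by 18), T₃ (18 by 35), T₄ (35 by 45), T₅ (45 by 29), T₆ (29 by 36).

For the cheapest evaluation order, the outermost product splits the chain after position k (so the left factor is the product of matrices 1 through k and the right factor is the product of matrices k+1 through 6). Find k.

2

Adjacent pairs: T₁T₂ = 38·44·18 = 30096; T₂T₃ = 44·18·35 = 27720; T₃T₄ = 18·35·45 = 28350; T₄T₅ = 35·45·29 = 45675; T₅T₆ = 45·29·36 = 46980.
Length 3: T₁..T₃: k=1: 0+27720+38·44·35=86240; k=2: 30096+0+38·18·35=54036 → min 54036 | T₂..T₄: k=2: 0+28350+44·18·45=63990; k=3: 27720+0+44·35·45=97020 → min 63990 | T₃..T₅: k=3: 0+45675+18·35·29=63945; k=4: 28350+0+18·45·29=51840 → min 51840 | T₄..T₆: k=4: 0+46980+35·45·36=103680; k=5: 45675+0+35·29·36=82215 → min 82215.
Length 4: T₁..T₄: k=1: 0+63990+38·44·45=139230; k=2: 30096+28350+38·18·45=89226; k=3: 54036+0+38·35·45=113886 → min 89226 | T₂..T₅: k=2: 0+51840+44·18·29=74808; k=3: 27720+45675+44·35·29=118055; k=4: 63990+0+44·45·29=121410 → min 74808 | T₃..T₆: k=3: 0+82215+18·35·36=104895; k=4: 28350+46980+18·45·36=104490; k=5: 51840+0+18·29·36=70632 → min 70632.
Length 5: T₁..T₅: k=1: 0+74808+38·44·29=123296; k=2: 30096+51840+38·18·29=101772; k=3: 54036+45675+38·35·29=138281; k=4: 89226+0+38·45·29=138816 → min 101772 | T₂..T₆: k=2: 0+70632+44·18·36=99144; k=3: 27720+82215+44·35·36=165375; k=4: 63990+46980+44·45·36=182250; k=5: 74808+0+44·29·36=120744 → min 99144.
Top-level splits: k=1: (T₁..T₁)·(T₂..T₆) → 0+99144+38·44·36 = 159336; k=2: (T₁..T₂)·(T₃..T₆) → 30096+70632+38·18·36 = 125352; k=3: (T₁..T₃)·(T₄..T₆) → 54036+82215+38·35·36 = 184131; k=4: (T₁..T₄)·(T₅..T₆) → 89226+46980+38·45·36 = 197766; k=5: (T₁..T₅)·(T₆..T₆) → 101772+0+38·29·36 = 141444.
Best split is after T₂, i.e. k = 2.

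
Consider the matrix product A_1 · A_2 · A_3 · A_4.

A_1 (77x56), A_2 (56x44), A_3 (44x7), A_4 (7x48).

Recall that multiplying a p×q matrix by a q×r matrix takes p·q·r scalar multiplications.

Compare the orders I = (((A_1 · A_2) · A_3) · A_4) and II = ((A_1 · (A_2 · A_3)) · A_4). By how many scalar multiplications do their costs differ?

Order I = (((A_1 · A_2) · A_3) · A_4): (A_1 · A_2): 77×56 by 56×44 → 77×44, cost 77·56·44 = 189728; ((A_1 · A_2) · A_3): 77×44 by 44×7 → 77×7, cost 77·44·7 = 23716; cumulative 213444; (((A_1 · A_2) · A_3) · A_4): 77×7 by 7×48 → 77×48, cost 77·7·48 = 25872; cumulative 239316. Total 239316.
Order II = ((A_1 · (A_2 · A_3)) · A_4): (A_2 · A_3): 56×44 by 44×7 → 56×7, cost 56·44·7 = 17248; (A_1 · (A_2 · A_3)): 77×56 by 56×7 → 77×7, cost 77·56·7 = 30184; cumulative 47432; ((A_1 · (A_2 · A_3)) · A_4): 77×7 by 7×48 → 77×48, cost 77·7·48 = 25872; cumulative 73304. Total 73304.
Difference: |239316 − 73304| = 166012.

166012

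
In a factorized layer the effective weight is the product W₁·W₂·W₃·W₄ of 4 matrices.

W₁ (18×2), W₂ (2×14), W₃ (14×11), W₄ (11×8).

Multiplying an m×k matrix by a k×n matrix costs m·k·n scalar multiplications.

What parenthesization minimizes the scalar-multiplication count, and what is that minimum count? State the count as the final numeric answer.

772

Adjacent pairs: W₁W₂ = 18·2·14 = 504; W₂W₃ = 2·14·11 = 308; W₃W₄ = 14·11·8 = 1232.
Length 3: W₁..W₃: k=1: 0+308+18·2·11=704; k=2: 504+0+18·14·11=3276 → min 704 | W₂..W₄: k=2: 0+1232+2·14·8=1456; k=3: 308+0+2·11·8=484 → min 484.
Length 4: W₁..W₄: k=1: 0+484+18·2·8=772; k=2: 504+1232+18·14·8=3752; k=3: 704+0+18·11·8=2288 → min 772.
Optimal parenthesization: (W₁·((W₂·W₃)·W₄)) with cost 772.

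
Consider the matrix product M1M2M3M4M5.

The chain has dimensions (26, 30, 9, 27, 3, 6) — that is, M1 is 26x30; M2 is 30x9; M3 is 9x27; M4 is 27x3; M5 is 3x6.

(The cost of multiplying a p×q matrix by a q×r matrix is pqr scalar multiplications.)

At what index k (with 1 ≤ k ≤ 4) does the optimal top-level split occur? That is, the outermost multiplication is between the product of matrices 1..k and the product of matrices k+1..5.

Adjacent pairs: M1M2 = 26·30·9 = 7020; M2M3 = 30·9·27 = 7290; M3M4 = 9·27·3 = 729; M4M5 = 27·3·6 = 486.
Length 3: M1..M3: k=1: 0+7290+26·30·27=28350; k=2: 7020+0+26·9·27=13338 → min 13338 | M2..M4: k=2: 0+729+30·9·3=1539; k=3: 7290+0+30·27·3=9720 → min 1539 | M3..M5: k=3: 0+486+9·27·6=1944; k=4: 729+0+9·3·6=891 → min 891.
Length 4: M1..M4: k=1: 0+1539+26·30·3=3879; k=2: 7020+729+26·9·3=8451; k=3: 13338+0+26·27·3=15444 → min 3879 | M2..M5: k=2: 0+891+30·9·6=2511; k=3: 7290+486+30·27·6=12636; k=4: 1539+0+30·3·6=2079 → min 2079.
Top-level splits: k=1: (M1..M1)·(M2..M5) → 0+2079+26·30·6 = 6759; k=2: (M1..M2)·(M3..M5) → 7020+891+26·9·6 = 9315; k=3: (M1..M3)·(M4..M5) → 13338+486+26·27·6 = 18036; k=4: (M1..M4)·(M5..M5) → 3879+0+26·3·6 = 4347.
Best split is after M4, i.e. k = 4.

4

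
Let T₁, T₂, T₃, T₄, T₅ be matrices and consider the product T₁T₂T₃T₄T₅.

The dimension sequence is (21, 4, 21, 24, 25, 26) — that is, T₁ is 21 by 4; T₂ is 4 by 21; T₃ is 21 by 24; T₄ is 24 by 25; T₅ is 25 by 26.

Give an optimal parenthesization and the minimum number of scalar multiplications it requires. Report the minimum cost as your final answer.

Adjacent pairs: T₁T₂ = 21·4·21 = 1764; T₂T₃ = 4·21·24 = 2016; T₃T₄ = 21·24·25 = 12600; T₄T₅ = 24·25·26 = 15600.
Length 3: T₁..T₃: k=1: 0+2016+21·4·24=4032; k=2: 1764+0+21·21·24=12348 → min 4032 | T₂..T₄: k=2: 0+12600+4·21·25=14700; k=3: 2016+0+4·24·25=4416 → min 4416 | T₃..T₅: k=3: 0+15600+21·24·26=28704; k=4: 12600+0+21·25·26=26250 → min 26250.
Length 4: T₁..T₄: k=1: 0+4416+21·4·25=6516; k=2: 1764+12600+21·21·25=25389; k=3: 4032+0+21·24·25=16632 → min 6516 | T₂..T₅: k=2: 0+26250+4·21·26=28434; k=3: 2016+15600+4·24·26=20112; k=4: 4416+0+4·25·26=7016 → min 7016.
Length 5: T₁..T₅: k=1: 0+7016+21·4·26=9200; k=2: 1764+26250+21·21·26=39480; k=3: 4032+15600+21·24·26=32736; k=4: 6516+0+21·25·26=20166 → min 9200.
Optimal parenthesization: (T₁(((T₂T₃)T₄)T₅)) with cost 9200.

9200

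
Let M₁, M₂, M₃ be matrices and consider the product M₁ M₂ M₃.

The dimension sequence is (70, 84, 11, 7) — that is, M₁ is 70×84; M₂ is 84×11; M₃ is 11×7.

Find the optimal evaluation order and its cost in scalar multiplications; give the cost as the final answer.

(M₁ (M₂ M₃)): cost 47628.
((M₁ M₂) M₃): cost 70070.
Optimal: (M₁ (M₂ M₃)) with cost 47628.

47628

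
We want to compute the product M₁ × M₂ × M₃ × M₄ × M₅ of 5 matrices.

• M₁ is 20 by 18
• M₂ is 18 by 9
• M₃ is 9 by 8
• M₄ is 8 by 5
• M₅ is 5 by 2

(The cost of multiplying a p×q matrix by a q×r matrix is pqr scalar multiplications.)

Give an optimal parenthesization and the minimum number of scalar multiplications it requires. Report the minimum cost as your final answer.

Adjacent pairs: M₁M₂ = 20·18·9 = 3240; M₂M₃ = 18·9·8 = 1296; M₃M₄ = 9·8·5 = 360; M₄M₅ = 8·5·2 = 80.
Length 3: M₁..M₃: k=1: 0+1296+20·18·8=4176; k=2: 3240+0+20·9·8=4680 → min 4176 | M₂..M₄: k=2: 0+360+18·9·5=1170; k=3: 1296+0+18·8·5=2016 → min 1170 | M₃..M₅: k=3: 0+80+9·8·2=224; k=4: 360+0+9·5·2=450 → min 224.
Length 4: M₁..M₄: k=1: 0+1170+20·18·5=2970; k=2: 3240+360+20·9·5=4500; k=3: 4176+0+20·8·5=4976 → min 2970 | M₂..M₅: k=2: 0+224+18·9·2=548; k=3: 1296+80+18·8·2=1664; k=4: 1170+0+18·5·2=1350 → min 548.
Length 5: M₁..M₅: k=1: 0+548+20·18·2=1268; k=2: 3240+224+20·9·2=3824; k=3: 4176+80+20·8·2=4576; k=4: 2970+0+20·5·2=3170 → min 1268.
Optimal parenthesization: (M₁ × (M₂ × (M₃ × (M₄ × M₅)))) with cost 1268.

1268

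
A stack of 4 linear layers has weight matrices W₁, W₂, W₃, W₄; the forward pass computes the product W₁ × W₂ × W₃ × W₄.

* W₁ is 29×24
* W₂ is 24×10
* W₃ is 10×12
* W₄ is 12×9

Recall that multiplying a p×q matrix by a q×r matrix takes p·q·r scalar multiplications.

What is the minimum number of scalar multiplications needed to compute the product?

Adjacent pairs: W₁W₂ = 29·24·10 = 6960; W₂W₃ = 24·10·12 = 2880; W₃W₄ = 10·12·9 = 1080.
Length 3: W₁..W₃: k=1: 0+2880+29·24·12=11232; k=2: 6960+0+29·10·12=10440 → min 10440 | W₂..W₄: k=2: 0+1080+24·10·9=3240; k=3: 2880+0+24·12·9=5472 → min 3240.
Length 4: W₁..W₄: k=1: 0+3240+29·24·9=9504; k=2: 6960+1080+29·10·9=10650; k=3: 10440+0+29·12·9=13572 → min 9504.
Optimal order: (W₁ × (W₂ × (W₃ × W₄))) with cost 9504.

9504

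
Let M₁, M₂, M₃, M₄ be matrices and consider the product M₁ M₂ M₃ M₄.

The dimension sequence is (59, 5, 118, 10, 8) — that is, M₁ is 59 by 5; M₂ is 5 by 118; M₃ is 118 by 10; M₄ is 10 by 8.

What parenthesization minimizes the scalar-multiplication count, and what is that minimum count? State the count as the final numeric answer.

8660

Adjacent pairs: M₁M₂ = 59·5·118 = 34810; M₂M₃ = 5·118·10 = 5900; M₃M₄ = 118·10·8 = 9440.
Length 3: M₁..M₃: k=1: 0+5900+59·5·10=8850; k=2: 34810+0+59·118·10=104430 → min 8850 | M₂..M₄: k=2: 0+9440+5·118·8=14160; k=3: 5900+0+5·10·8=6300 → min 6300.
Length 4: M₁..M₄: k=1: 0+6300+59·5·8=8660; k=2: 34810+9440+59·118·8=99946; k=3: 8850+0+59·10·8=13570 → min 8660.
Optimal parenthesization: (M₁ ((M₂ M₃) M₄)) with cost 8660.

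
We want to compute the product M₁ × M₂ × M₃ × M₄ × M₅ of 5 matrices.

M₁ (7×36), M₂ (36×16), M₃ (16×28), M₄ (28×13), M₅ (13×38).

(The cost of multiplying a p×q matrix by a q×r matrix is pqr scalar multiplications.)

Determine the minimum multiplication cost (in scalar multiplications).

13174

Adjacent pairs: M₁M₂ = 7·36·16 = 4032; M₂M₃ = 36·16·28 = 16128; M₃M₄ = 16·28·13 = 5824; M₄M₅ = 28·13·38 = 13832.
Length 3: M₁..M₃: k=1: 0+16128+7·36·28=23184; k=2: 4032+0+7·16·28=7168 → min 7168 | M₂..M₄: k=2: 0+5824+36·16·13=13312; k=3: 16128+0+36·28·13=29232 → min 13312 | M₃..M₅: k=3: 0+13832+16·28·38=30856; k=4: 5824+0+16·13·38=13728 → min 13728.
Length 4: M₁..M₄: k=1: 0+13312+7·36·13=16588; k=2: 4032+5824+7·16·13=11312; k=3: 7168+0+7·28·13=9716 → min 9716 | M₂..M₅: k=2: 0+13728+36·16·38=35616; k=3: 16128+13832+36·28·38=68264; k=4: 13312+0+36·13·38=31096 → min 31096.
Length 5: M₁..M₅: k=1: 0+31096+7·36·38=40672; k=2: 4032+13728+7·16·38=22016; k=3: 7168+13832+7·28·38=28448; k=4: 9716+0+7·13·38=13174 → min 13174.
Optimal order: ((((M₁ × M₂) × M₃) × M₄) × M₅) with cost 13174.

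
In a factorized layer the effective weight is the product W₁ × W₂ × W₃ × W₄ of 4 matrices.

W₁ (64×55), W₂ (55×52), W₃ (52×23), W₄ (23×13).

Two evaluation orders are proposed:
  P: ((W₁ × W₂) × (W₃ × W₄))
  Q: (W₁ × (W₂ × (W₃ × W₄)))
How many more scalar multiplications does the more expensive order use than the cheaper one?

143364

Order P = ((W₁ × W₂) × (W₃ × W₄)): (W₁ × W₂): 64×55 by 55×52 → 64×52, cost 64·55·52 = 183040; (W₃ × W₄): 52×23 by 23×13 → 52×13, cost 52·23·13 = 15548; ((W₁ × W₂) × (W₃ × W₄)): 64×52 by 52×13 → 64×13, cost 64·52·13 = 43264; cumulative 241852. Total 241852.
Order Q = (W₁ × (W₂ × (W₃ × W₄))): (W₃ × W₄): 52×23 by 23×13 → 52×13, cost 52·23·13 = 15548; (W₂ × (W₃ × W₄)): 55×52 by 52×13 → 55×13, cost 55·52·13 = 37180; cumulative 52728; (W₁ × (W₂ × (W₃ × W₄))): 64×55 by 55×13 → 64×13, cost 64·55·13 = 45760; cumulative 98488. Total 98488.
Difference: |241852 − 98488| = 143364.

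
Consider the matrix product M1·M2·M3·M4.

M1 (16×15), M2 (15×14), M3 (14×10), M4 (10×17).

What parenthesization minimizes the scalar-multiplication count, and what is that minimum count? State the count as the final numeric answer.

7220

Adjacent pairs: M1M2 = 16·15·14 = 3360; M2M3 = 15·14·10 = 2100; M3M4 = 14·10·17 = 2380.
Length 3: M1..M3: k=1: 0+2100+16·15·10=4500; k=2: 3360+0+16·14·10=5600 → min 4500 | M2..M4: k=2: 0+2380+15·14·17=5950; k=3: 2100+0+15·10·17=4650 → min 4650.
Length 4: M1..M4: k=1: 0+4650+16·15·17=8730; k=2: 3360+2380+16·14·17=9548; k=3: 4500+0+16·10·17=7220 → min 7220.
Optimal parenthesization: ((M1·(M2·M3))·M4) with cost 7220.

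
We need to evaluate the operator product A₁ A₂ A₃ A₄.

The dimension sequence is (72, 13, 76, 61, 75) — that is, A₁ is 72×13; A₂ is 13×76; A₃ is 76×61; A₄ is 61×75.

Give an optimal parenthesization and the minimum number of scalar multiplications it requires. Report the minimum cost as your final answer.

Adjacent pairs: A₁A₂ = 72·13·76 = 71136; A₂A₃ = 13·76·61 = 60268; A₃A₄ = 76·61·75 = 347700.
Length 3: A₁..A₃: k=1: 0+60268+72·13·61=117364; k=2: 71136+0+72·76·61=404928 → min 117364 | A₂..A₄: k=2: 0+347700+13·76·75=421800; k=3: 60268+0+13·61·75=119743 → min 119743.
Length 4: A₁..A₄: k=1: 0+119743+72·13·75=189943; k=2: 71136+347700+72·76·75=829236; k=3: 117364+0+72·61·75=446764 → min 189943.
Optimal parenthesization: (A₁ ((A₂ A₃) A₄)) with cost 189943.

189943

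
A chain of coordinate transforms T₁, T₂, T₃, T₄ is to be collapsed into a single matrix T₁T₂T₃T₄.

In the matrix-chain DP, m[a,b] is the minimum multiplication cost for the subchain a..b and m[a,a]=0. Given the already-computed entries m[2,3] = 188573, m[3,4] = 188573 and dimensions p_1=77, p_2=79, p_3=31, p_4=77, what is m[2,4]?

m[2,4] = min over k∈[2,3] of m[2,k]+m[k+1,4]+p_{1}·p_k·p_{4}.
k=2: 0 + 188573 + 77·79·77 = 656964; k=3: 188573 + 0 + 77·31·77 = 372372.
Minimum: 372372 at k=3.

372372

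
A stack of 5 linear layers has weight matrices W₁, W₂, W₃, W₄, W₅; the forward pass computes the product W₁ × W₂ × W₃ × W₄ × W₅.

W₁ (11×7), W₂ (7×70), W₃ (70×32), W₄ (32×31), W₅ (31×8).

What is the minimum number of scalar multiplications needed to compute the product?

Adjacent pairs: W₁W₂ = 11·7·70 = 5390; W₂W₃ = 7·70·32 = 15680; W₃W₄ = 70·32·31 = 69440; W₄W₅ = 32·31·8 = 7936.
Length 3: W₁..W₃: k=1: 0+15680+11·7·32=18144; k=2: 5390+0+11·70·32=30030 → min 18144 | W₂..W₄: k=2: 0+69440+7·70·31=84630; k=3: 15680+0+7·32·31=22624 → min 22624 | W₃..W₅: k=3: 0+7936+70·32·8=25856; k=4: 69440+0+70·31·8=86800 → min 25856.
Length 4: W₁..W₄: k=1: 0+22624+11·7·31=25011; k=2: 5390+69440+11·70·31=98700; k=3: 18144+0+11·32·31=29056 → min 25011 | W₂..W₅: k=2: 0+25856+7·70·8=29776; k=3: 15680+7936+7·32·8=25408; k=4: 22624+0+7·31·8=24360 → min 24360.
Length 5: W₁..W₅: k=1: 0+24360+11·7·8=24976; k=2: 5390+25856+11·70·8=37406; k=3: 18144+7936+11·32·8=28896; k=4: 25011+0+11·31·8=27739 → min 24976.
Optimal order: (W₁ × (((W₂ × W₃) × W₄) × W₅)) with cost 24976.

24976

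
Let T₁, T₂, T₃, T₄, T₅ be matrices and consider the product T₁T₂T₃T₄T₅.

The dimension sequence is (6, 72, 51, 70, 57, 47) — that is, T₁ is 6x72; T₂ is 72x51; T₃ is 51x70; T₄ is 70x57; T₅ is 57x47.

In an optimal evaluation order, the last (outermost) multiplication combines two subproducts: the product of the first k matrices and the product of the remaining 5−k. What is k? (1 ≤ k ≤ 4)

4

Adjacent pairs: T₁T₂ = 6·72·51 = 22032; T₂T₃ = 72·51·70 = 257040; T₃T₄ = 51·70·57 = 203490; T₄T₅ = 70·57·47 = 187530.
Length 3: T₁..T₃: k=1: 0+257040+6·72·70=287280; k=2: 22032+0+6·51·70=43452 → min 43452 | T₂..T₄: k=2: 0+203490+72·51·57=412794; k=3: 257040+0+72·70·57=544320 → min 412794 | T₃..T₅: k=3: 0+187530+51·70·47=355320; k=4: 203490+0+51·57·47=340119 → min 340119.
Length 4: T₁..T₄: k=1: 0+412794+6·72·57=437418; k=2: 22032+203490+6·51·57=242964; k=3: 43452+0+6·70·57=67392 → min 67392 | T₂..T₅: k=2: 0+340119+72·51·47=512703; k=3: 257040+187530+72·70·47=681450; k=4: 412794+0+72·57·47=605682 → min 512703.
Top-level splits: k=1: (T₁..T₁)·(T₂..T₅) → 0+512703+6·72·47 = 533007; k=2: (T₁..T₂)·(T₃..T₅) → 22032+340119+6·51·47 = 376533; k=3: (T₁..T₃)·(T₄..T₅) → 43452+187530+6·70·47 = 250722; k=4: (T₁..T₄)·(T₅..T₅) → 67392+0+6·57·47 = 83466.
Best split is after T₄, i.e. k = 4.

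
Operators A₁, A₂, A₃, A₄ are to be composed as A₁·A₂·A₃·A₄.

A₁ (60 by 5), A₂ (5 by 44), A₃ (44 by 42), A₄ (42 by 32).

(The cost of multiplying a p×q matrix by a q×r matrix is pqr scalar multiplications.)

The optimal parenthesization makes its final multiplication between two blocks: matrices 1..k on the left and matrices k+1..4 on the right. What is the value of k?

1

Adjacent pairs: A₁A₂ = 60·5·44 = 13200; A₂A₃ = 5·44·42 = 9240; A₃A₄ = 44·42·32 = 59136.
Length 3: A₁..A₃: k=1: 0+9240+60·5·42=21840; k=2: 13200+0+60·44·42=124080 → min 21840 | A₂..A₄: k=2: 0+59136+5·44·32=66176; k=3: 9240+0+5·42·32=15960 → min 15960.
Top-level splits: k=1: (A₁..A₁)·(A₂..A₄) → 0+15960+60·5·32 = 25560; k=2: (A₁..A₂)·(A₃..A₄) → 13200+59136+60·44·32 = 156816; k=3: (A₁..A₃)·(A₄..A₄) → 21840+0+60·42·32 = 102480.
Best split is after A₁, i.e. k = 1.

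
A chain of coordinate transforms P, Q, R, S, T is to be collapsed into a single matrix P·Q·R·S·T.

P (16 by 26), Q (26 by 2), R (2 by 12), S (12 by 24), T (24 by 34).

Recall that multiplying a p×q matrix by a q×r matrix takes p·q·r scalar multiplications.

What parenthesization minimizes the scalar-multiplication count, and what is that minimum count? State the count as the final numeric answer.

4128

Adjacent pairs: PQ = 16·26·2 = 832; QR = 26·2·12 = 624; RS = 2·12·24 = 576; ST = 12·24·34 = 9792.
Length 3: P..R: k=1: 0+624+16·26·12=5616; k=2: 832+0+16·2·12=1216 → min 1216 | Q..S: k=2: 0+576+26·2·24=1824; k=3: 624+0+26·12·24=8112 → min 1824 | R..T: k=3: 0+9792+2·12·34=10608; k=4: 576+0+2·24·34=2208 → min 2208.
Length 4: P..S: k=1: 0+1824+16·26·24=11808; k=2: 832+576+16·2·24=2176; k=3: 1216+0+16·12·24=5824 → min 2176 | Q..T: k=2: 0+2208+26·2·34=3976; k=3: 624+9792+26·12·34=21024; k=4: 1824+0+26·24·34=23040 → min 3976.
Length 5: P..T: k=1: 0+3976+16·26·34=18120; k=2: 832+2208+16·2·34=4128; k=3: 1216+9792+16·12·34=17536; k=4: 2176+0+16·24·34=15232 → min 4128.
Optimal parenthesization: ((P·Q)·((R·S)·T)) with cost 4128.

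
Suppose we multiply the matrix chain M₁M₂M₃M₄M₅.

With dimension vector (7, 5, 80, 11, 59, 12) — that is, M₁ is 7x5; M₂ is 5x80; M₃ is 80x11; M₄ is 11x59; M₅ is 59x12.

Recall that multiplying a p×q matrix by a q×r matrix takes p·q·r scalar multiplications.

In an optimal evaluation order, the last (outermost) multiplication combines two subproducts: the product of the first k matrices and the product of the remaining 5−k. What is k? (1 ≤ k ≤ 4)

Adjacent pairs: M₁M₂ = 7·5·80 = 2800; M₂M₃ = 5·80·11 = 4400; M₃M₄ = 80·11·59 = 51920; M₄M₅ = 11·59·12 = 7788.
Length 3: M₁..M₃: k=1: 0+4400+7·5·11=4785; k=2: 2800+0+7·80·11=8960 → min 4785 | M₂..M₄: k=2: 0+51920+5·80·59=75520; k=3: 4400+0+5·11·59=7645 → min 7645 | M₃..M₅: k=3: 0+7788+80·11·12=18348; k=4: 51920+0+80·59·12=108560 → min 18348.
Length 4: M₁..M₄: k=1: 0+7645+7·5·59=9710; k=2: 2800+51920+7·80·59=87760; k=3: 4785+0+7·11·59=9328 → min 9328 | M₂..M₅: k=2: 0+18348+5·80·12=23148; k=3: 4400+7788+5·11·12=12848; k=4: 7645+0+5·59·12=11185 → min 11185.
Top-level splits: k=1: (M₁..M₁)·(M₂..M₅) → 0+11185+7·5·12 = 11605; k=2: (M₁..M₂)·(M₃..M₅) → 2800+18348+7·80·12 = 27868; k=3: (M₁..M₃)·(M₄..M₅) → 4785+7788+7·11·12 = 13497; k=4: (M₁..M₄)·(M₅..M₅) → 9328+0+7·59·12 = 14284.
Best split is after M₁, i.e. k = 1.

1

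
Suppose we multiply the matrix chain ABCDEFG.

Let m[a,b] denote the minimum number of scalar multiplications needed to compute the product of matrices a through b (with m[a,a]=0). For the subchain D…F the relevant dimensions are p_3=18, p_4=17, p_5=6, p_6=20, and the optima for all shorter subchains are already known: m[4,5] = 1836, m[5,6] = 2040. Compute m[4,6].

m[4,6] = min over k∈[4,5] of m[4,k]+m[k+1,6]+p_{3}·p_k·p_{6}.
k=4: 0 + 2040 + 18·17·20 = 8160; k=5: 1836 + 0 + 18·6·20 = 3996.
Minimum: 3996 at k=5.

3996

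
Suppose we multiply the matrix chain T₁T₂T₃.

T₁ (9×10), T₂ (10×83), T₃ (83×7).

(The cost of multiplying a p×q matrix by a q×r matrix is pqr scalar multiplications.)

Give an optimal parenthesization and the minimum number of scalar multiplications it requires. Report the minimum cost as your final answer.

(T₁(T₂T₃)): cost 6440.
((T₁T₂)T₃): cost 12699.
Optimal: (T₁(T₂T₃)) with cost 6440.

6440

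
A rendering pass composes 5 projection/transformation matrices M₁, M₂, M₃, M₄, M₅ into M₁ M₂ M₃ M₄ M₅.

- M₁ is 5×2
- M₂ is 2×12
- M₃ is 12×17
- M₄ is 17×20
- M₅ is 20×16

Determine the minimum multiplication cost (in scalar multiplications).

Adjacent pairs: M₁M₂ = 5·2·12 = 120; M₂M₃ = 2·12·17 = 408; M₃M₄ = 12·17·20 = 4080; M₄M₅ = 17·20·16 = 5440.
Length 3: M₁..M₃: k=1: 0+408+5·2·17=578; k=2: 120+0+5·12·17=1140 → min 578 | M₂..M₄: k=2: 0+4080+2·12·20=4560; k=3: 408+0+2·17·20=1088 → min 1088 | M₃..M₅: k=3: 0+5440+12·17·16=8704; k=4: 4080+0+12·20·16=7920 → min 7920.
Length 4: M₁..M₄: k=1: 0+1088+5·2·20=1288; k=2: 120+4080+5·12·20=5400; k=3: 578+0+5·17·20=2278 → min 1288 | M₂..M₅: k=2: 0+7920+2·12·16=8304; k=3: 408+5440+2·17·16=6392; k=4: 1088+0+2·20·16=1728 → min 1728.
Length 5: M₁..M₅: k=1: 0+1728+5·2·16=1888; k=2: 120+7920+5·12·16=9000; k=3: 578+5440+5·17·16=7378; k=4: 1288+0+5·20·16=2888 → min 1888.
Optimal order: (M₁ (((M₂ M₃) M₄) M₅)) with cost 1888.

1888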